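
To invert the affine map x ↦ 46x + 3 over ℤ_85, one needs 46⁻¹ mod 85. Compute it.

61

gcd(85, 46) by repeated division:
85 = 1×46 + 39
46 = 1×39 + 7
39 = 5×7 + 4
7 = 1×4 + 3
4 = 1×3 + 1
3 = 3×1 + 0
Since gcd(46, 85) = 1, back-substitute to write 1 as a combination:
1 = 4 − 3
1 = −7 + 2·4
1 = 2·39 − 11·7
1 = −11·46 + 13·39
1 = 13·85 − 24·46
Thus 46·(-24) ≡ 1 (mod 85); reducing, -24 mod 85 = 61.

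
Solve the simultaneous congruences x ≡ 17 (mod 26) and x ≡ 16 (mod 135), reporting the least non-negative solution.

2851

Write x = 17 + 26·k. Then 26·k ≡ 16 − 17 ≡ 134 (mod 135).
Need 26⁻¹ mod 135. Extended Euclid on (135, 26):
135 = 5*26 + 5
26 = 5*5 + 1
5 = 5*1 + 0
Back-substitute:
1 = 26 − 5·5
1 = −5·135 + 26·26
26⁻¹ ≡ 26 (mod 135), so k ≡ 26·134 ≡ 109 (mod 135).
x = 17 + 26·109 = 2851.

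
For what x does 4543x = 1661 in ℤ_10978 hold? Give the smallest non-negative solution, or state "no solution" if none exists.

First find gcd(4543, 10978):
10978 = 2×4543 + 1892
4543 = 2×1892 + 759
1892 = 2×759 + 374
759 = 2×374 + 11
374 = 34×11 + 0
gcd = 11 and 11 | 1661, so solutions exist. Divide through by 11: 413x ≡ 151 (mod 998).
Now find 413⁻¹ mod 998:
998 = 2*413 + 172
413 = 2*172 + 69
172 = 2*69 + 34
69 = 2*34 + 1
34 = 34*1 + 0
Back-substitute:
1 = 69 − 2·34
1 = −2·172 + 5·69
1 = 5·413 − 12·172
1 = −12·998 + 29·413
So 413⁻¹ ≡ 29 (mod 998).
Then x ≡ 29·151 ≡ 387 (mod 998); the smallest non-negative solution is x = 387.

387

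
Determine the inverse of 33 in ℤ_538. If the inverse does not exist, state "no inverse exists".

gcd(538, 33) by repeated division:
538 = 16*33 + 10
33 = 3*10 + 3
10 = 3*3 + 1
3 = 3*1 + 0
Since gcd(33, 538) = 1, back-substitute to write 1 as a combination:
1 = 10 − 3·3
1 = −3·33 + 10·10
1 = 10·538 − 163·33
Thus 33·(-163) ≡ 1 (mod 538); reducing, -163 mod 538 = 375.

375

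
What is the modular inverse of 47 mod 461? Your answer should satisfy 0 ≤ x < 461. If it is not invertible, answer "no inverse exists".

Run Euclid on (461, 47):
461 = 9·47 + 38
47 = 1·38 + 9
38 = 4·9 + 2
9 = 4·2 + 1
2 = 2·1 + 0
gcd = 1, so the inverse exists. Back-substitute:
1 = 9 − 4·2
1 = −4·38 + 17·9
1 = 17·47 − 21·38
1 = −21·461 + 206·47
So 47·206 ≡ 1 (mod 461).

206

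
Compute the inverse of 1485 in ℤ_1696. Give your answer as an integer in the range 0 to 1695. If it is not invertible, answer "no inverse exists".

gcd(1696, 1485) by repeated division:
1696 = 1*1485 + 211
1485 = 7*211 + 8
211 = 26*8 + 3
8 = 2*3 + 2
3 = 1*2 + 1
2 = 2*1 + 0
Since gcd(1485, 1696) = 1, back-substitute to write 1 as a combination:
1 = 3 − 2
1 = −8 + 3·3
1 = 3·211 − 79·8
1 = −79·1485 + 556·211
1 = 556·1696 − 635·1485
So 1485·(-635) ≡ 1 (mod 1696), and -635 ≡ 1061 (mod 1696).

1061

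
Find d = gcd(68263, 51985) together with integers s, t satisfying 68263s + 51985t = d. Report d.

Apply Euclid's algorithm to 68263 and 51985:
68263 = 1*51985 + 16278
51985 = 3*16278 + 3151
16278 = 5*3151 + 523
3151 = 6*523 + 13
523 = 40*13 + 3
13 = 4*3 + 1
3 = 3*1 + 0
gcd(68263, 51985) = 1.
Express as a combination:
1 = 13 − 4·3
1 = −4·523 + 161·13
1 = 161·3151 − 970·523
1 = −970·16278 + 5011·3151
1 = 5011·51985 − 16003·16278
1 = −16003·68263 + 21014·51985
So 1 = (-16003)·68263 + (21014)·51985.

1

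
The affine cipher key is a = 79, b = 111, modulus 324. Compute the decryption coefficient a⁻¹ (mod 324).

283

Run Euclid on (324, 79):
324 = 4·79 + 8
79 = 9·8 + 7
8 = 1·7 + 1
7 = 7·1 + 0
gcd = 1, so the inverse exists. Back-substitute:
1 = 8 − 7
1 = −79 + 10·8
1 = 10·324 − 41·79
Thus 79·(-41) ≡ 1 (mod 324); reducing, -41 mod 324 = 283.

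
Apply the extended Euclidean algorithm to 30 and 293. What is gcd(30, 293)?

1

Repeated division:
293 = 9×30 + 23
30 = 1×23 + 7
23 = 3×7 + 2
7 = 3×2 + 1
2 = 2×1 + 0
gcd(30, 293) = 1.
Express as a combination:
1 = 7 − 3·2
1 = −3·23 + 10·7
1 = 10·30 − 13·23
1 = −13·293 + 127·30
So 1 = (-13)·293 + (127)·30.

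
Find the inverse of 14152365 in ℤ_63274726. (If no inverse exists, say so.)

31237889

Run Euclid on (63274726, 14152365):
63274726 = 4×14152365 + 6665266
14152365 = 2×6665266 + 821833
6665266 = 8×821833 + 90602
821833 = 9×90602 + 6415
90602 = 14×6415 + 792
6415 = 8×792 + 79
792 = 10×79 + 2
79 = 39×2 + 1
2 = 2×1 + 0
Since gcd(14152365, 63274726) = 1, back-substitute to write 1 as a combination:
1 = 79 − 39·2
1 = −39·792 + 391·79
1 = 391·6415 − 3167·792
1 = −3167·90602 + 44729·6415
1 = 44729·821833 − 405728·90602
1 = −405728·6665266 + 3290553·821833
1 = 3290553·14152365 − 6986834·6665266
1 = −6986834·63274726 + 31237889·14152365
So 14152365·31237889 ≡ 1 (mod 63274726).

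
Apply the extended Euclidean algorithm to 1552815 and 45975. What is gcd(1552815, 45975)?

Euclidean algorithm:
1552815 = 33*45975 + 35640
45975 = 1*35640 + 10335
35640 = 3*10335 + 4635
10335 = 2*4635 + 1065
4635 = 4*1065 + 375
1065 = 2*375 + 315
375 = 1*315 + 60
315 = 5*60 + 15
60 = 4*15 + 0
gcd(1552815, 45975) = 15.
Express as a combination:
15 = 315 − 5·60
15 = −5·375 + 6·315
15 = 6·1065 − 17·375
15 = −17·4635 + 74·1065
15 = 74·10335 − 165·4635
15 = −165·35640 + 569·10335
15 = 569·45975 − 734·35640
15 = −734·1552815 + 24791·45975
So 15 = (-734)·1552815 + (24791)·45975.

15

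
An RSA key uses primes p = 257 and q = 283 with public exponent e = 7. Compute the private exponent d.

61879

φ(n) = (p−1)(q−1) = 256·282 = 72192.
Need d with 7·d ≡ 1 (mod 72192). Apply the extended Euclidean algorithm:
72192 = 10313*7 + 1
7 = 7*1 + 0
Back-substitute:
1 = 72192 − 10313·7
So 7·(-10313) ≡ 1 (mod 72192), hence d ≡ -10313 ≡ 61879 (mod 72192).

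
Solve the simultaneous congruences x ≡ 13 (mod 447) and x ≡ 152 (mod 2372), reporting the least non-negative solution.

763936

Write x = 13 + 447·k. Then 447·k ≡ 152 − 13 ≡ 139 (mod 2372).
Need 447⁻¹ mod 2372. Extended Euclid on (2372, 447):
2372 = 5*447 + 137
447 = 3*137 + 36
137 = 3*36 + 29
36 = 1*29 + 7
29 = 4*7 + 1
7 = 7*1 + 0
Back-substitute:
1 = 29 − 4·7
1 = −4·36 + 5·29
1 = 5·137 − 19·36
1 = −19·447 + 62·137
1 = 62·2372 − 329·447
447⁻¹ ≡ 2043 (mod 2372), so k ≡ 2043·139 ≡ 1709 (mod 2372).
x = 13 + 447·1709 = 763936.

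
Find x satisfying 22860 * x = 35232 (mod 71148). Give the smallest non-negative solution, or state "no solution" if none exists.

1732

First find gcd(22860, 71148):
71148 = 3·22860 + 2568
22860 = 8·2568 + 2316
2568 = 1·2316 + 252
2316 = 9·252 + 48
252 = 5·48 + 12
48 = 4·12 + 0
gcd = 12 and 12 | 35232, so solutions exist. Divide through by 12: 1905x ≡ 2936 (mod 5929).
Now find 1905⁻¹ mod 5929:
5929 = 3·1905 + 214
1905 = 8·214 + 193
214 = 1·193 + 21
193 = 9·21 + 4
21 = 5·4 + 1
4 = 4·1 + 0
Back-substitute:
1 = 21 − 5·4
1 = −5·193 + 46·21
1 = 46·214 − 51·193
1 = −51·1905 + 454·214
1 = 454·5929 − 1413·1905
So 1905·(-1413) ≡ 1 (mod 5929), i.e. 1905⁻¹ ≡ 4516.
Then x ≡ 4516·2936 ≡ 1732 (mod 5929); the smallest non-negative solution is x = 1732.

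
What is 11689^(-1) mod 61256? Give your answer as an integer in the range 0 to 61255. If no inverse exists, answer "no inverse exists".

47353

Run Euclid on (61256, 11689):
61256 = 5×11689 + 2811
11689 = 4×2811 + 445
2811 = 6×445 + 141
445 = 3×141 + 22
141 = 6×22 + 9
22 = 2×9 + 4
9 = 2×4 + 1
4 = 4×1 + 0
The gcd is 1. Working backward:
1 = 9 − 2·4
1 = −2·22 + 5·9
1 = 5·141 − 32·22
1 = −32·445 + 101·141
1 = 101·2811 − 638·445
1 = −638·11689 + 2653·2811
1 = 2653·61256 − 13903·11689
Hence 11689⁻¹ ≡ -13903 ≡ 47353 (mod 61256).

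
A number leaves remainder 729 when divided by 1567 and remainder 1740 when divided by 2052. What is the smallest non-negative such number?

315696

Write x = 729 + 1567·k. Then 1567·k ≡ 1740 − 729 ≡ 1011 (mod 2052).
Need 1567⁻¹ mod 2052. Extended Euclid on (2052, 1567):
2052 = 1*1567 + 485
1567 = 3*485 + 112
485 = 4*112 + 37
112 = 3*37 + 1
37 = 37*1 + 0
Back-substitute:
1 = 112 − 3·37
1 = −3·485 + 13·112
1 = 13·1567 − 42·485
1 = −42·2052 + 55·1567
1567⁻¹ ≡ 55 (mod 2052), so k ≡ 55·1011 ≡ 201 (mod 2052).
x = 729 + 1567·201 = 315696.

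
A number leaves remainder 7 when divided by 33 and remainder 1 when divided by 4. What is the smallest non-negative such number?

73

Write x = 7 + 33·k. Then 33·k ≡ 1 − 7 ≡ 2 (mod 4).
Need 33⁻¹ mod 4. Extended Euclid on (4, 1):
4 = 4·1 + 0
33⁻¹ ≡ 1 (mod 4), so k ≡ 1·2 ≡ 2 (mod 4).
x = 7 + 33·2 = 73.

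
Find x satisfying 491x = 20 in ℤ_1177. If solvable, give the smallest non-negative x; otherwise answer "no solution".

875

First find gcd(491, 1177):
1177 = 2×491 + 195
491 = 2×195 + 101
195 = 1×101 + 94
101 = 1×94 + 7
94 = 13×7 + 3
7 = 2×3 + 1
3 = 3×1 + 0
gcd = 1, so a unique solution mod 1177 exists.
Back-substitute for the Bézout coefficients:
1 = 7 − 2·3
1 = −2·94 + 27·7
1 = 27·101 − 29·94
1 = −29·195 + 56·101
1 = 56·491 − 141·195
1 = −141·1177 + 338·491
So 491·(338) ≡ 1 (mod 1177), giving 491⁻¹ ≡ 338.
x ≡ 491⁻¹·20 ≡ 338·20 ≡ 875 (mod 1177).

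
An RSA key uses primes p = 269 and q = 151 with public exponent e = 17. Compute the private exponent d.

16553

φ(n) = (p−1)(q−1) = 268·150 = 40200.
Need d with 17·d ≡ 1 (mod 40200). Apply the extended Euclidean algorithm:
40200 = 2364×17 + 12
17 = 1×12 + 5
12 = 2×5 + 2
5 = 2×2 + 1
2 = 2×1 + 0
Back-substitute:
1 = 5 − 2·2
1 = −2·12 + 5·5
1 = 5·17 − 7·12
1 = −7·40200 + 16553·17
So 17·16553 ≡ 1 (mod 40200), hence d = 16553.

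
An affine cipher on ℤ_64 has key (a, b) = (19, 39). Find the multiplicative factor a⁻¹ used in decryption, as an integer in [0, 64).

27

gcd(64, 19) by repeated division:
64 = 3·19 + 7
19 = 2·7 + 5
7 = 1·5 + 2
5 = 2·2 + 1
2 = 2·1 + 0
The gcd is 1. Working backward:
1 = 5 − 2·2
1 = −2·7 + 3·5
1 = 3·19 − 8·7
1 = −8·64 + 27·19
So 19·27 ≡ 1 (mod 64).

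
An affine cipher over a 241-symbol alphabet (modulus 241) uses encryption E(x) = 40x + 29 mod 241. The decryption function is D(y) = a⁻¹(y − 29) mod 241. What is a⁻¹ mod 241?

gcd(241, 40) by repeated division:
241 = 6·40 + 1
40 = 40·1 + 0
Since gcd(40, 241) = 1, back-substitute to write 1 as a combination:
1 = 241 − 6·40
So 40·(-6) ≡ 1 (mod 241), and -6 ≡ 235 (mod 241).

235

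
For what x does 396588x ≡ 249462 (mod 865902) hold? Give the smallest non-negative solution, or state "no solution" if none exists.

First find gcd(396588, 865902):
865902 = 2*396588 + 72726
396588 = 5*72726 + 32958
72726 = 2*32958 + 6810
32958 = 4*6810 + 5718
6810 = 1*5718 + 1092
5718 = 5*1092 + 258
1092 = 4*258 + 60
258 = 4*60 + 18
60 = 3*18 + 6
18 = 3*6 + 0
gcd = 6 and 6 | 249462, so solutions exist. Divide through by 6: 66098x ≡ 41577 (mod 144317).
Now find 66098⁻¹ mod 144317:
144317 = 2×66098 + 12121
66098 = 5×12121 + 5493
12121 = 2×5493 + 1135
5493 = 4×1135 + 953
1135 = 1×953 + 182
953 = 5×182 + 43
182 = 4×43 + 10
43 = 4×10 + 3
10 = 3×3 + 1
3 = 3×1 + 0
Back-substitute:
1 = 10 − 3·3
1 = −3·43 + 13·10
1 = 13·182 − 55·43
1 = −55·953 + 288·182
1 = 288·1135 − 343·953
1 = −343·5493 + 1660·1135
1 = 1660·12121 − 3663·5493
1 = −3663·66098 + 19975·12121
1 = 19975·144317 − 43613·66098
So 66098·(-43613) ≡ 1 (mod 144317), i.e. 66098⁻¹ ≡ 100704.
Then x ≡ 100704·41577 ≡ 45404 (mod 144317); the smallest non-negative solution is x = 45404.

45404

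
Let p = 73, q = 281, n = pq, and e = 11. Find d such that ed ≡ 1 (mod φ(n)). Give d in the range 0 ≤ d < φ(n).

φ(n) = (p−1)(q−1) = 72·280 = 20160.
Need d with 11·d ≡ 1 (mod 20160). Apply the extended Euclidean algorithm:
20160 = 1832·11 + 8
11 = 1·8 + 3
8 = 2·3 + 2
3 = 1·2 + 1
2 = 2·1 + 0
Back-substitute:
1 = 3 − 2
1 = −8 + 3·3
1 = 3·11 − 4·8
1 = −4·20160 + 7331·11
So 11·7331 ≡ 1 (mod 20160), hence d = 7331.

7331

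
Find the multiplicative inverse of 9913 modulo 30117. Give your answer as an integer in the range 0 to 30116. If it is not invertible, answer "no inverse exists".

13465

gcd(30117, 9913) by repeated division:
30117 = 3·9913 + 378
9913 = 26·378 + 85
378 = 4·85 + 38
85 = 2·38 + 9
38 = 4·9 + 2
9 = 4·2 + 1
2 = 2·1 + 0
gcd = 1, so the inverse exists. Back-substitute:
1 = 9 − 4·2
1 = −4·38 + 17·9
1 = 17·85 − 38·38
1 = −38·378 + 169·85
1 = 169·9913 − 4432·378
1 = −4432·30117 + 13465·9913
So 9913·13465 ≡ 1 (mod 30117).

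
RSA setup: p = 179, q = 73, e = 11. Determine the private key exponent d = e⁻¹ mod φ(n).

φ(n) = (p−1)(q−1) = 178·72 = 12816.
Need d with 11·d ≡ 1 (mod 12816). Apply the extended Euclidean algorithm:
12816 = 1165×11 + 1
11 = 11×1 + 0
Back-substitute:
1 = 12816 − 1165·11
So 11·(-1165) ≡ 1 (mod 12816), hence d ≡ -1165 ≡ 11651 (mod 12816).

11651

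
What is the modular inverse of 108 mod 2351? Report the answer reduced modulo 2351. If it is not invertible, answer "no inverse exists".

283

Run Euclid on (2351, 108):
2351 = 21*108 + 83
108 = 1*83 + 25
83 = 3*25 + 8
25 = 3*8 + 1
8 = 8*1 + 0
gcd = 1, so the inverse exists. Back-substitute:
1 = 25 − 3·8
1 = −3·83 + 10·25
1 = 10·108 − 13·83
1 = −13·2351 + 283·108
So 108·283 ≡ 1 (mod 2351).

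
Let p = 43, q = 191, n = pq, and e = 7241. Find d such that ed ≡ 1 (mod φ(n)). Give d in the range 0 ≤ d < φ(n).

6641

φ(n) = (p−1)(q−1) = 42·190 = 7980.
Need d with 7241·d ≡ 1 (mod 7980). Apply the extended Euclidean algorithm:
7980 = 1*7241 + 739
7241 = 9*739 + 590
739 = 1*590 + 149
590 = 3*149 + 143
149 = 1*143 + 6
143 = 23*6 + 5
6 = 1*5 + 1
5 = 5*1 + 0
Back-substitute:
1 = 6 − 5
1 = −143 + 24·6
1 = 24·149 − 25·143
1 = −25·590 + 99·149
1 = 99·739 − 124·590
1 = −124·7241 + 1215·739
1 = 1215·7980 − 1339·7241
So 7241·(-1339) ≡ 1 (mod 7980), hence d ≡ -1339 ≡ 6641 (mod 7980).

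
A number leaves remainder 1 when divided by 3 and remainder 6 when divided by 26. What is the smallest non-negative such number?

Write x = 1 + 3·k. Then 3·k ≡ 6 − 1 ≡ 5 (mod 26).
Need 3⁻¹ mod 26. Extended Euclid on (26, 3):
26 = 8*3 + 2
3 = 1*2 + 1
2 = 2*1 + 0
Back-substitute:
1 = 3 − 2
1 = −26 + 9·3
3⁻¹ ≡ 9 (mod 26), so k ≡ 9·5 ≡ 19 (mod 26).
x = 1 + 3·19 = 58.

58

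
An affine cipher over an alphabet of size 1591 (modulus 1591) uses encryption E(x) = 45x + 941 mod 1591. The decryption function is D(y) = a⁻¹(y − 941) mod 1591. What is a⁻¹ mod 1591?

gcd(1591, 45) by repeated division:
1591 = 35·45 + 16
45 = 2·16 + 13
16 = 1·13 + 3
13 = 4·3 + 1
3 = 3·1 + 0
Since gcd(45, 1591) = 1, back-substitute to write 1 as a combination:
1 = 13 − 4·3
1 = −4·16 + 5·13
1 = 5·45 − 14·16
1 = −14·1591 + 495·45
So 45·495 ≡ 1 (mod 1591).

495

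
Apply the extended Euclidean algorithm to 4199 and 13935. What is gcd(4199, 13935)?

Euclidean algorithm:
13935 = 3·4199 + 1338
4199 = 3·1338 + 185
1338 = 7·185 + 43
185 = 4·43 + 13
43 = 3·13 + 4
13 = 3·4 + 1
4 = 4·1 + 0
gcd(4199, 13935) = 1.
Back-substituting:
1 = 13 − 3·4
1 = −3·43 + 10·13
1 = 10·185 − 43·43
1 = −43·1338 + 311·185
1 = 311·4199 − 976·1338
1 = −976·13935 + 3239·4199
So 1 = (-976)·13935 + (3239)·4199.

1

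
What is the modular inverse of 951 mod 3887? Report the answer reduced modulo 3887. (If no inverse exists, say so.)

Run Euclid on (3887, 951):
3887 = 4×951 + 83
951 = 11×83 + 38
83 = 2×38 + 7
38 = 5×7 + 3
7 = 2×3 + 1
3 = 3×1 + 0
The gcd is 1. Working backward:
1 = 7 − 2·3
1 = −2·38 + 11·7
1 = 11·83 − 24·38
1 = −24·951 + 275·83
1 = 275·3887 − 1124·951
Thus 951·(-1124) ≡ 1 (mod 3887); reducing, -1124 mod 3887 = 2763.

2763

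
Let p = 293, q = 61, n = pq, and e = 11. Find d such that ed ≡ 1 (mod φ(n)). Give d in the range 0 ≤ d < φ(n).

φ(n) = (p−1)(q−1) = 292·60 = 17520.
Need d with 11·d ≡ 1 (mod 17520). Apply the extended Euclidean algorithm:
17520 = 1592*11 + 8
11 = 1*8 + 3
8 = 2*3 + 2
3 = 1*2 + 1
2 = 2*1 + 0
Back-substitute:
1 = 3 − 2
1 = −8 + 3·3
1 = 3·11 − 4·8
1 = −4·17520 + 6371·11
So 11·6371 ≡ 1 (mod 17520), hence d = 6371.

6371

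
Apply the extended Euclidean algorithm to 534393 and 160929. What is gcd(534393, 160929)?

9

Euclidean algorithm:
534393 = 3×160929 + 51606
160929 = 3×51606 + 6111
51606 = 8×6111 + 2718
6111 = 2×2718 + 675
2718 = 4×675 + 18
675 = 37×18 + 9
18 = 2×9 + 0
gcd(534393, 160929) = 9.
Working backward:
9 = 675 − 37·18
9 = −37·2718 + 149·675
9 = 149·6111 − 335·2718
9 = −335·51606 + 2829·6111
9 = 2829·160929 − 8822·51606
9 = −8822·534393 + 29295·160929
So 9 = (-8822)·534393 + (29295)·160929.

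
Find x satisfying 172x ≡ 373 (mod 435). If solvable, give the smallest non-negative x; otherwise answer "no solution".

379

First find gcd(172, 435):
435 = 2*172 + 91
172 = 1*91 + 81
91 = 1*81 + 10
81 = 8*10 + 1
10 = 10*1 + 0
gcd = 1, so a unique solution mod 435 exists.
Back-substitute for the Bézout coefficients:
1 = 81 − 8·10
1 = −8·91 + 9·81
1 = 9·172 − 17·91
1 = −17·435 + 43·172
So 172·(43) ≡ 1 (mod 435), giving 172⁻¹ ≡ 43.
x ≡ 172⁻¹·373 ≡ 43·373 ≡ 379 (mod 435).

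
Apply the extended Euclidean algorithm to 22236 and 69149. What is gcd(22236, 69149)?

Apply Euclid's algorithm to 69149 and 22236:
69149 = 3×22236 + 2441
22236 = 9×2441 + 267
2441 = 9×267 + 38
267 = 7×38 + 1
38 = 38×1 + 0
gcd(22236, 69149) = 1.
Back-substituting:
1 = 267 − 7·38
1 = −7·2441 + 64·267
1 = 64·22236 − 583·2441
1 = −583·69149 + 1813·22236
So 1 = (-583)·69149 + (1813)·22236.

1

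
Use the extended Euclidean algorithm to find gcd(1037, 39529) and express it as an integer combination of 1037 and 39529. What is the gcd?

Apply Euclid's algorithm to 39529 and 1037:
39529 = 38·1037 + 123
1037 = 8·123 + 53
123 = 2·53 + 17
53 = 3·17 + 2
17 = 8·2 + 1
2 = 2·1 + 0
gcd(1037, 39529) = 1.
Back-substituting:
1 = 17 − 8·2
1 = −8·53 + 25·17
1 = 25·123 − 58·53
1 = −58·1037 + 489·123
1 = 489·39529 − 18640·1037
So 1 = (489)·39529 + (-18640)·1037.

1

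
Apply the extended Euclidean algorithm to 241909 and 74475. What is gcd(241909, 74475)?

Euclidean algorithm:
241909 = 3*74475 + 18484
74475 = 4*18484 + 539
18484 = 34*539 + 158
539 = 3*158 + 65
158 = 2*65 + 28
65 = 2*28 + 9
28 = 3*9 + 1
9 = 9*1 + 0
gcd(241909, 74475) = 1.
Working backward:
1 = 28 − 3·9
1 = −3·65 + 7·28
1 = 7·158 − 17·65
1 = −17·539 + 58·158
1 = 58·18484 − 1989·539
1 = −1989·74475 + 8014·18484
1 = 8014·241909 − 26031·74475
So 1 = (8014)·241909 + (-26031)·74475.

1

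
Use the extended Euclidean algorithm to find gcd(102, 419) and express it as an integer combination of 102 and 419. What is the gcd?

Apply Euclid's algorithm to 419 and 102:
419 = 4·102 + 11
102 = 9·11 + 3
11 = 3·3 + 2
3 = 1·2 + 1
2 = 2·1 + 0
gcd(102, 419) = 1.
Working backward:
1 = 3 − 2
1 = −11 + 4·3
1 = 4·102 − 37·11
1 = −37·419 + 152·102
So 1 = (-37)·419 + (152)·102.

1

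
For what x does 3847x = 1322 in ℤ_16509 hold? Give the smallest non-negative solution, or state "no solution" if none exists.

6107

First find gcd(3847, 16509):
16509 = 4*3847 + 1121
3847 = 3*1121 + 484
1121 = 2*484 + 153
484 = 3*153 + 25
153 = 6*25 + 3
25 = 8*3 + 1
3 = 3*1 + 0
gcd = 1, so a unique solution mod 16509 exists.
Back-substitute for the Bézout coefficients:
1 = 25 − 8·3
1 = −8·153 + 49·25
1 = 49·484 − 155·153
1 = −155·1121 + 359·484
1 = 359·3847 − 1232·1121
1 = −1232·16509 + 5287·3847
So 3847·(5287) ≡ 1 (mod 16509), giving 3847⁻¹ ≡ 5287.
x ≡ 3847⁻¹·1322 ≡ 5287·1322 ≡ 6107 (mod 16509).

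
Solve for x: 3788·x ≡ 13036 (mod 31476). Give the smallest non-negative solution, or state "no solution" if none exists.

851

First find gcd(3788, 31476):
31476 = 8*3788 + 1172
3788 = 3*1172 + 272
1172 = 4*272 + 84
272 = 3*84 + 20
84 = 4*20 + 4
20 = 5*4 + 0
gcd = 4 and 4 | 13036, so solutions exist. Divide through by 4: 947x ≡ 3259 (mod 7869).
Now find 947⁻¹ mod 7869:
7869 = 8×947 + 293
947 = 3×293 + 68
293 = 4×68 + 21
68 = 3×21 + 5
21 = 4×5 + 1
5 = 5×1 + 0
Back-substitute:
1 = 21 − 4·5
1 = −4·68 + 13·21
1 = 13·293 − 56·68
1 = −56·947 + 181·293
1 = 181·7869 − 1504·947
So 947·(-1504) ≡ 1 (mod 7869), i.e. 947⁻¹ ≡ 6365.
Then x ≡ 6365·3259 ≡ 851 (mod 7869); the smallest non-negative solution is x = 851.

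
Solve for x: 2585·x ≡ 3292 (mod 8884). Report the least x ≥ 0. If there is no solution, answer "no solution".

3548

First find gcd(2585, 8884):
8884 = 3*2585 + 1129
2585 = 2*1129 + 327
1129 = 3*327 + 148
327 = 2*148 + 31
148 = 4*31 + 24
31 = 1*24 + 7
24 = 3*7 + 3
7 = 2*3 + 1
3 = 3*1 + 0
gcd = 1, so a unique solution mod 8884 exists.
Back-substitute for the Bézout coefficients:
1 = 7 − 2·3
1 = −2·24 + 7·7
1 = 7·31 − 9·24
1 = −9·148 + 43·31
1 = 43·327 − 95·148
1 = −95·1129 + 328·327
1 = 328·2585 − 751·1129
1 = −751·8884 + 2581·2585
So 2585·(2581) ≡ 1 (mod 8884), giving 2585⁻¹ ≡ 2581.
x ≡ 2585⁻¹·3292 ≡ 2581·3292 ≡ 3548 (mod 8884).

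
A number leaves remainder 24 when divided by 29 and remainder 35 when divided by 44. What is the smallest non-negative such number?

343

Write x = 24 + 29·k. Then 29·k ≡ 35 − 24 ≡ 11 (mod 44).
Need 29⁻¹ mod 44. Extended Euclid on (44, 29):
44 = 1×29 + 15
29 = 1×15 + 14
15 = 1×14 + 1
14 = 14×1 + 0
Back-substitute:
1 = 15 − 14
1 = −29 + 2·15
1 = 2·44 − 3·29
29⁻¹ ≡ 41 (mod 44), so k ≡ 41·11 ≡ 11 (mod 44).
x = 24 + 29·11 = 343.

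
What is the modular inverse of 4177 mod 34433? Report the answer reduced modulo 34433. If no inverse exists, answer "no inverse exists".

Apply the Euclidean algorithm to 34433 and 4177:
34433 = 8×4177 + 1017
4177 = 4×1017 + 109
1017 = 9×109 + 36
109 = 3×36 + 1
36 = 36×1 + 0
gcd = 1, so the inverse exists. Back-substitute:
1 = 109 − 3·36
1 = −3·1017 + 28·109
1 = 28·4177 − 115·1017
1 = −115·34433 + 948·4177
So 4177·948 ≡ 1 (mod 34433).

948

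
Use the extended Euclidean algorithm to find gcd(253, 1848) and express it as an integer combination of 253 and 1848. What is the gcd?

Repeated division:
1848 = 7·253 + 77
253 = 3·77 + 22
77 = 3·22 + 11
22 = 2·11 + 0
gcd(253, 1848) = 11.
Express as a combination:
11 = 77 − 3·22
11 = −3·253 + 10·77
11 = 10·1848 − 73·253
So 11 = (10)·1848 + (-73)·253.

11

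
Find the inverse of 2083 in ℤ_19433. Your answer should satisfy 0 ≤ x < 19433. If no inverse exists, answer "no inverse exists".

gcd(19433, 2083) by repeated division:
19433 = 9*2083 + 686
2083 = 3*686 + 25
686 = 27*25 + 11
25 = 2*11 + 3
11 = 3*3 + 2
3 = 1*2 + 1
2 = 2*1 + 0
The gcd is 1. Working backward:
1 = 3 − 2
1 = −11 + 4·3
1 = 4·25 − 9·11
1 = −9·686 + 247·25
1 = 247·2083 − 750·686
1 = −750·19433 + 6997·2083
So 2083·6997 ≡ 1 (mod 19433).

6997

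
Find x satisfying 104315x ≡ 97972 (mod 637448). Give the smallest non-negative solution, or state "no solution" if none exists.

First find gcd(104315, 637448):
637448 = 6·104315 + 11558
104315 = 9·11558 + 293
11558 = 39·293 + 131
293 = 2·131 + 31
131 = 4·31 + 7
31 = 4·7 + 3
7 = 2·3 + 1
3 = 3·1 + 0
gcd = 1, so a unique solution mod 637448 exists.
Back-substitute for the Bézout coefficients:
1 = 7 − 2·3
1 = −2·31 + 9·7
1 = 9·131 − 38·31
1 = −38·293 + 85·131
1 = 85·11558 − 3353·293
1 = −3353·104315 + 30262·11558
1 = 30262·637448 − 184925·104315
So 104315·(-184925) ≡ 1 (mod 637448), giving 104315⁻¹ ≡ 452523.
x ≡ 104315⁻¹·97972 ≡ 452523·97972 ≡ 74956 (mod 637448).

74956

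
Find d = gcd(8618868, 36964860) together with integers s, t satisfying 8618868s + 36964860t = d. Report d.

12

Euclidean algorithm:
36964860 = 4*8618868 + 2489388
8618868 = 3*2489388 + 1150704
2489388 = 2*1150704 + 187980
1150704 = 6*187980 + 22824
187980 = 8*22824 + 5388
22824 = 4*5388 + 1272
5388 = 4*1272 + 300
1272 = 4*300 + 72
300 = 4*72 + 12
72 = 6*12 + 0
gcd(8618868, 36964860) = 12.
Working backward:
12 = 300 − 4·72
12 = −4·1272 + 17·300
12 = 17·5388 − 72·1272
12 = −72·22824 + 305·5388
12 = 305·187980 − 2512·22824
12 = −2512·1150704 + 15377·187980
12 = 15377·2489388 − 33266·1150704
12 = −33266·8618868 + 115175·2489388
12 = 115175·36964860 − 493966·8618868
So 12 = (115175)·36964860 + (-493966)·8618868.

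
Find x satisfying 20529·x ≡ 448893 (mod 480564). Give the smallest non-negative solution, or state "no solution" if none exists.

36657

First find gcd(20529, 480564):
480564 = 23·20529 + 8397
20529 = 2·8397 + 3735
8397 = 2·3735 + 927
3735 = 4·927 + 27
927 = 34·27 + 9
27 = 3·9 + 0
gcd = 9 and 9 | 448893, so solutions exist. Divide through by 9: 2281x ≡ 49877 (mod 53396).
Now find 2281⁻¹ mod 53396:
53396 = 23·2281 + 933
2281 = 2·933 + 415
933 = 2·415 + 103
415 = 4·103 + 3
103 = 34·3 + 1
3 = 3·1 + 0
Back-substitute:
1 = 103 − 34·3
1 = −34·415 + 137·103
1 = 137·933 − 308·415
1 = −308·2281 + 753·933
1 = 753·53396 − 17627·2281
So 2281·(-17627) ≡ 1 (mod 53396), i.e. 2281⁻¹ ≡ 35769.
Then x ≡ 35769·49877 ≡ 36657 (mod 53396); the smallest non-negative solution is x = 36657.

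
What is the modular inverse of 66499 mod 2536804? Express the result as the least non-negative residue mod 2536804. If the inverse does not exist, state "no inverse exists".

1713799

Run Euclid on (2536804, 66499):
2536804 = 38×66499 + 9842
66499 = 6×9842 + 7447
9842 = 1×7447 + 2395
7447 = 3×2395 + 262
2395 = 9×262 + 37
262 = 7×37 + 3
37 = 12×3 + 1
3 = 3×1 + 0
The gcd is 1. Working backward:
1 = 37 − 12·3
1 = −12·262 + 85·37
1 = 85·2395 − 777·262
1 = −777·7447 + 2416·2395
1 = 2416·9842 − 3193·7447
1 = −3193·66499 + 21574·9842
1 = 21574·2536804 − 823005·66499
So 66499·(-823005) ≡ 1 (mod 2536804), and -823005 ≡ 1713799 (mod 2536804).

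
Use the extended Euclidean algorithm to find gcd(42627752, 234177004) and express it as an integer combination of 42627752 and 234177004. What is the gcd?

4

Apply Euclid's algorithm to 234177004 and 42627752:
234177004 = 5·42627752 + 21038244
42627752 = 2·21038244 + 551264
21038244 = 38·551264 + 90212
551264 = 6·90212 + 9992
90212 = 9·9992 + 284
9992 = 35·284 + 52
284 = 5·52 + 24
52 = 2·24 + 4
24 = 6·4 + 0
gcd(42627752, 234177004) = 4.
Working backward:
4 = 52 − 2·24
4 = −2·284 + 11·52
4 = 11·9992 − 387·284
4 = −387·90212 + 3494·9992
4 = 3494·551264 − 21351·90212
4 = −21351·21038244 + 814832·551264
4 = 814832·42627752 − 1651015·21038244
4 = −1651015·234177004 + 9069907·42627752
So 4 = (-1651015)·234177004 + (9069907)·42627752.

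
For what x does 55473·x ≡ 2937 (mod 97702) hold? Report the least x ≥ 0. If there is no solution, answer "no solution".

8639

First find gcd(55473, 97702):
97702 = 1*55473 + 42229
55473 = 1*42229 + 13244
42229 = 3*13244 + 2497
13244 = 5*2497 + 759
2497 = 3*759 + 220
759 = 3*220 + 99
220 = 2*99 + 22
99 = 4*22 + 11
22 = 2*11 + 0
gcd = 11 and 11 | 2937, so solutions exist. Divide through by 11: 5043x ≡ 267 (mod 8882).
Now find 5043⁻¹ mod 8882:
8882 = 1·5043 + 3839
5043 = 1·3839 + 1204
3839 = 3·1204 + 227
1204 = 5·227 + 69
227 = 3·69 + 20
69 = 3·20 + 9
20 = 2·9 + 2
9 = 4·2 + 1
2 = 2·1 + 0
Back-substitute:
1 = 9 − 4·2
1 = −4·20 + 9·9
1 = 9·69 − 31·20
1 = −31·227 + 102·69
1 = 102·1204 − 541·227
1 = −541·3839 + 1725·1204
1 = 1725·5043 − 2266·3839
1 = −2266·8882 + 3991·5043
So 5043⁻¹ ≡ 3991 (mod 8882).
Then x ≡ 3991·267 ≡ 8639 (mod 8882); the smallest non-negative solution is x = 8639.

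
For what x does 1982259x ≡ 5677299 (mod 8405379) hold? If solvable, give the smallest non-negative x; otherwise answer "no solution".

436135

First find gcd(1982259, 8405379):
8405379 = 4*1982259 + 476343
1982259 = 4*476343 + 76887
476343 = 6*76887 + 15021
76887 = 5*15021 + 1782
15021 = 8*1782 + 765
1782 = 2*765 + 252
765 = 3*252 + 9
252 = 28*9 + 0
gcd = 9 and 9 | 5677299, so solutions exist. Divide through by 9: 220251x ≡ 630811 (mod 933931).
Now find 220251⁻¹ mod 933931:
933931 = 4*220251 + 52927
220251 = 4*52927 + 8543
52927 = 6*8543 + 1669
8543 = 5*1669 + 198
1669 = 8*198 + 85
198 = 2*85 + 28
85 = 3*28 + 1
28 = 28*1 + 0
Back-substitute:
1 = 85 − 3·28
1 = −3·198 + 7·85
1 = 7·1669 − 59·198
1 = −59·8543 + 302·1669
1 = 302·52927 − 1871·8543
1 = −1871·220251 + 7786·52927
1 = 7786·933931 − 33015·220251
So 220251·(-33015) ≡ 1 (mod 933931), i.e. 220251⁻¹ ≡ 900916.
Then x ≡ 900916·630811 ≡ 436135 (mod 933931); the smallest non-negative solution is x = 436135.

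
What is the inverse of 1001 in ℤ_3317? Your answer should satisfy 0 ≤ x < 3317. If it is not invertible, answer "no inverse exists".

Apply the Euclidean algorithm to 3317 and 1001:
3317 = 3*1001 + 314
1001 = 3*314 + 59
314 = 5*59 + 19
59 = 3*19 + 2
19 = 9*2 + 1
2 = 2*1 + 0
The gcd is 1. Working backward:
1 = 19 − 9·2
1 = −9·59 + 28·19
1 = 28·314 − 149·59
1 = −149·1001 + 475·314
1 = 475·3317 − 1574·1001
So 1001·(-1574) ≡ 1 (mod 3317), and -1574 ≡ 1743 (mod 3317).

1743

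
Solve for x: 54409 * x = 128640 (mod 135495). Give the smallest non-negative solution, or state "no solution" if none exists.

First find gcd(54409, 135495):
135495 = 2·54409 + 26677
54409 = 2·26677 + 1055
26677 = 25·1055 + 302
1055 = 3·302 + 149
302 = 2·149 + 4
149 = 37·4 + 1
4 = 4·1 + 0
gcd = 1, so a unique solution mod 135495 exists.
Back-substitute for the Bézout coefficients:
1 = 149 − 37·4
1 = −37·302 + 75·149
1 = 75·1055 − 262·302
1 = −262·26677 + 6625·1055
1 = 6625·54409 − 13512·26677
1 = −13512·135495 + 33649·54409
So 54409·(33649) ≡ 1 (mod 135495), giving 54409⁻¹ ≡ 33649.
x ≡ 54409⁻¹·128640 ≡ 33649·128640 ≡ 84090 (mod 135495).

84090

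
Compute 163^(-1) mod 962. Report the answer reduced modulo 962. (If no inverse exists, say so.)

301

Apply the Euclidean algorithm to 962 and 163:
962 = 5*163 + 147
163 = 1*147 + 16
147 = 9*16 + 3
16 = 5*3 + 1
3 = 3*1 + 0
The gcd is 1. Working backward:
1 = 16 − 5·3
1 = −5·147 + 46·16
1 = 46·163 − 51·147
1 = −51·962 + 301·163
So 163·301 ≡ 1 (mod 962).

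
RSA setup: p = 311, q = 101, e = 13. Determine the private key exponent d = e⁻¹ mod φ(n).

19077

φ(n) = (p−1)(q−1) = 310·100 = 31000.
Need d with 13·d ≡ 1 (mod 31000). Apply the extended Euclidean algorithm:
31000 = 2384×13 + 8
13 = 1×8 + 5
8 = 1×5 + 3
5 = 1×3 + 2
3 = 1×2 + 1
2 = 2×1 + 0
Back-substitute:
1 = 3 − 2
1 = −5 + 2·3
1 = 2·8 − 3·5
1 = −3·13 + 5·8
1 = 5·31000 − 11923·13
So 13·(-11923) ≡ 1 (mod 31000), hence d ≡ -11923 ≡ 19077 (mod 31000).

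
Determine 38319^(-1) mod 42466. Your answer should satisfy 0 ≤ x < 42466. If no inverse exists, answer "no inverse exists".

40121

gcd(42466, 38319) by repeated division:
42466 = 1*38319 + 4147
38319 = 9*4147 + 996
4147 = 4*996 + 163
996 = 6*163 + 18
163 = 9*18 + 1
18 = 18*1 + 0
Since gcd(38319, 42466) = 1, back-substitute to write 1 as a combination:
1 = 163 − 9·18
1 = −9·996 + 55·163
1 = 55·4147 − 229·996
1 = −229·38319 + 2116·4147
1 = 2116·42466 − 2345·38319
Hence 38319⁻¹ ≡ -2345 ≡ 40121 (mod 42466).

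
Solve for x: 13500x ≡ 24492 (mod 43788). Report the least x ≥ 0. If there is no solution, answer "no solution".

3054

First find gcd(13500, 43788):
43788 = 3*13500 + 3288
13500 = 4*3288 + 348
3288 = 9*348 + 156
348 = 2*156 + 36
156 = 4*36 + 12
36 = 3*12 + 0
gcd = 12 and 12 | 24492, so solutions exist. Divide through by 12: 1125x ≡ 2041 (mod 3649).
Now find 1125⁻¹ mod 3649:
3649 = 3*1125 + 274
1125 = 4*274 + 29
274 = 9*29 + 13
29 = 2*13 + 3
13 = 4*3 + 1
3 = 3*1 + 0
Back-substitute:
1 = 13 − 4·3
1 = −4·29 + 9·13
1 = 9·274 − 85·29
1 = −85·1125 + 349·274
1 = 349·3649 − 1132·1125
So 1125·(-1132) ≡ 1 (mod 3649), i.e. 1125⁻¹ ≡ 2517.
Then x ≡ 2517·2041 ≡ 3054 (mod 3649); the smallest non-negative solution is x = 3054.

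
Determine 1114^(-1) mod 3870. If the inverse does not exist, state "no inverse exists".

no inverse exists

Euclidean algorithm on 3870, 1114:
3870 = 3×1114 + 528
1114 = 2×528 + 58
528 = 9×58 + 6
58 = 9×6 + 4
6 = 1×4 + 2
4 = 2×2 + 0
gcd(1114, 3870) = 2 ≠ 1, so 1114 has no multiplicative inverse modulo 3870.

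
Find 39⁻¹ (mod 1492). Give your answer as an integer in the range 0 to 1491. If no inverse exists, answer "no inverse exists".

1339

Run Euclid on (1492, 39):
1492 = 38*39 + 10
39 = 3*10 + 9
10 = 1*9 + 1
9 = 9*1 + 0
gcd = 1, so the inverse exists. Back-substitute:
1 = 10 − 9
1 = −39 + 4·10
1 = 4·1492 − 153·39
Thus 39·(-153) ≡ 1 (mod 1492); reducing, -153 mod 1492 = 1339.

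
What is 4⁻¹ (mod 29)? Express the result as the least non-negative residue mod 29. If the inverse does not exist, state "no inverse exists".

Apply the Euclidean algorithm to 29 and 4:
29 = 7×4 + 1
4 = 4×1 + 0
The gcd is 1. Working backward:
1 = 29 − 7·4
Hence 4⁻¹ ≡ -7 ≡ 22 (mod 29).

22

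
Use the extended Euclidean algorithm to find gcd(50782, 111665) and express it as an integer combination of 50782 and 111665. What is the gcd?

Euclidean algorithm:
111665 = 2*50782 + 10101
50782 = 5*10101 + 277
10101 = 36*277 + 129
277 = 2*129 + 19
129 = 6*19 + 15
19 = 1*15 + 4
15 = 3*4 + 3
4 = 1*3 + 1
3 = 3*1 + 0
gcd(50782, 111665) = 1.
Back-substituting:
1 = 4 − 3
1 = −15 + 4·4
1 = 4·19 − 5·15
1 = −5·129 + 34·19
1 = 34·277 − 73·129
1 = −73·10101 + 2662·277
1 = 2662·50782 − 13383·10101
1 = −13383·111665 + 29428·50782
So 1 = (-13383)·111665 + (29428)·50782.

1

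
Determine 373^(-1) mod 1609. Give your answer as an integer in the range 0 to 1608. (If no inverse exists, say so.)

220

Extended Euclidean algorithm:
1609 = 4×373 + 117
373 = 3×117 + 22
117 = 5×22 + 7
22 = 3×7 + 1
7 = 7×1 + 0
The gcd is 1. Working backward:
1 = 22 − 3·7
1 = −3·117 + 16·22
1 = 16·373 − 51·117
1 = −51·1609 + 220·373
So 373·220 ≡ 1 (mod 1609).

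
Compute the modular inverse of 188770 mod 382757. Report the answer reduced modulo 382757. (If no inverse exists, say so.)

312838

Run Euclid on (382757, 188770):
382757 = 2*188770 + 5217
188770 = 36*5217 + 958
5217 = 5*958 + 427
958 = 2*427 + 104
427 = 4*104 + 11
104 = 9*11 + 5
11 = 2*5 + 1
5 = 5*1 + 0
The gcd is 1. Working backward:
1 = 11 − 2·5
1 = −2·104 + 19·11
1 = 19·427 − 78·104
1 = −78·958 + 175·427
1 = 175·5217 − 953·958
1 = −953·188770 + 34483·5217
1 = 34483·382757 − 69919·188770
Hence 188770⁻¹ ≡ -69919 ≡ 312838 (mod 382757).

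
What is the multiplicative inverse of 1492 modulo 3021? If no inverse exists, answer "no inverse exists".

Extended Euclidean algorithm:
3021 = 2*1492 + 37
1492 = 40*37 + 12
37 = 3*12 + 1
12 = 12*1 + 0
The gcd is 1. Working backward:
1 = 37 − 3·12
1 = −3·1492 + 121·37
1 = 121·3021 − 245·1492
So 1492·(-245) ≡ 1 (mod 3021), and -245 ≡ 2776 (mod 3021).

2776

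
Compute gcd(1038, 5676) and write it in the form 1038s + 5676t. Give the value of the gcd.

Apply Euclid's algorithm to 5676 and 1038:
5676 = 5·1038 + 486
1038 = 2·486 + 66
486 = 7·66 + 24
66 = 2·24 + 18
24 = 1·18 + 6
18 = 3·6 + 0
gcd(1038, 5676) = 6.
Express as a combination:
6 = 24 − 18
6 = −66 + 3·24
6 = 3·486 − 22·66
6 = −22·1038 + 47·486
6 = 47·5676 − 257·1038
So 6 = (47)·5676 + (-257)·1038.

6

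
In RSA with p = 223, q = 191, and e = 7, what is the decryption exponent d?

24103

φ(n) = (p−1)(q−1) = 222·190 = 42180.
Need d with 7·d ≡ 1 (mod 42180). Apply the extended Euclidean algorithm:
42180 = 6025*7 + 5
7 = 1*5 + 2
5 = 2*2 + 1
2 = 2*1 + 0
Back-substitute:
1 = 5 − 2·2
1 = −2·7 + 3·5
1 = 3·42180 − 18077·7
So 7·(-18077) ≡ 1 (mod 42180), hence d ≡ -18077 ≡ 24103 (mod 42180).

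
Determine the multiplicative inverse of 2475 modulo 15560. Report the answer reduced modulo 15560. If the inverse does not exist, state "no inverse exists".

no inverse exists

Euclidean algorithm on 15560, 2475:
15560 = 6*2475 + 710
2475 = 3*710 + 345
710 = 2*345 + 20
345 = 17*20 + 5
20 = 4*5 + 0
gcd(2475, 15560) = 5 ≠ 1, so 2475 has no multiplicative inverse modulo 15560.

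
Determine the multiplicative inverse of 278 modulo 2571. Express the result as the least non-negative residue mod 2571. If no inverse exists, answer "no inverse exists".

1304

Extended Euclidean algorithm:
2571 = 9×278 + 69
278 = 4×69 + 2
69 = 34×2 + 1
2 = 2×1 + 0
Since gcd(278, 2571) = 1, back-substitute to write 1 as a combination:
1 = 69 − 34·2
1 = −34·278 + 137·69
1 = 137·2571 − 1267·278
So 278·(-1267) ≡ 1 (mod 2571), and -1267 ≡ 1304 (mod 2571).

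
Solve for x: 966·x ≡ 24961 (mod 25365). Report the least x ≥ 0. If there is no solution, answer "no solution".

gcd(966, 25365):
25365 = 26*966 + 249
966 = 3*249 + 219
249 = 1*219 + 30
219 = 7*30 + 9
30 = 3*9 + 3
9 = 3*3 + 0
gcd = 3, but 3 ∤ 24961, so the congruence has no solution.

no solution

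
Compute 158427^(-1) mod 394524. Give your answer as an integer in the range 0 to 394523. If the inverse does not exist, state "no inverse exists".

no inverse exists

Euclidean algorithm on 394524, 158427:
394524 = 2×158427 + 77670
158427 = 2×77670 + 3087
77670 = 25×3087 + 495
3087 = 6×495 + 117
495 = 4×117 + 27
117 = 4×27 + 9
27 = 3×9 + 0
gcd(158427, 394524) = 9 ≠ 1, so 158427 has no multiplicative inverse modulo 394524.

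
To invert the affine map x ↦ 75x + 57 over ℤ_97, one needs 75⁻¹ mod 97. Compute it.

22

Run Euclid on (97, 75):
97 = 1·75 + 22
75 = 3·22 + 9
22 = 2·9 + 4
9 = 2·4 + 1
4 = 4·1 + 0
gcd = 1, so the inverse exists. Back-substitute:
1 = 9 − 2·4
1 = −2·22 + 5·9
1 = 5·75 − 17·22
1 = −17·97 + 22·75
So 75·22 ≡ 1 (mod 97).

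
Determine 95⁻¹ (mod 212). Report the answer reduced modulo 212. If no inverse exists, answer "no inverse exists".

183

Extended Euclidean algorithm:
212 = 2*95 + 22
95 = 4*22 + 7
22 = 3*7 + 1
7 = 7*1 + 0
The gcd is 1. Working backward:
1 = 22 − 3·7
1 = −3·95 + 13·22
1 = 13·212 − 29·95
Thus 95·(-29) ≡ 1 (mod 212); reducing, -29 mod 212 = 183.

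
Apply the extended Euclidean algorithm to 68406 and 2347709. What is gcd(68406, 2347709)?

13

Euclidean algorithm:
2347709 = 34·68406 + 21905
68406 = 3·21905 + 2691
21905 = 8·2691 + 377
2691 = 7·377 + 52
377 = 7·52 + 13
52 = 4·13 + 0
gcd(68406, 2347709) = 13.
Working backward:
13 = 377 − 7·52
13 = −7·2691 + 50·377
13 = 50·21905 − 407·2691
13 = −407·68406 + 1271·21905
13 = 1271·2347709 − 43621·68406
So 13 = (1271)·2347709 + (-43621)·68406.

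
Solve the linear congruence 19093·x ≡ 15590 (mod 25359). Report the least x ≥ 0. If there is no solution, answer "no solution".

First find gcd(19093, 25359):
25359 = 1·19093 + 6266
19093 = 3·6266 + 295
6266 = 21·295 + 71
295 = 4·71 + 11
71 = 6·11 + 5
11 = 2·5 + 1
5 = 5·1 + 0
gcd = 1, so a unique solution mod 25359 exists.
Back-substitute for the Bézout coefficients:
1 = 11 − 2·5
1 = −2·71 + 13·11
1 = 13·295 − 54·71
1 = −54·6266 + 1147·295
1 = 1147·19093 − 3495·6266
1 = −3495·25359 + 4642·19093
So 19093·(4642) ≡ 1 (mod 25359), giving 19093⁻¹ ≡ 4642.
x ≡ 19093⁻¹·15590 ≡ 4642·15590 ≡ 19553 (mod 25359).

19553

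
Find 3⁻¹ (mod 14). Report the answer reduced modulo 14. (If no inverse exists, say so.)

5

gcd(14, 3) by repeated division:
14 = 4*3 + 2
3 = 1*2 + 1
2 = 2*1 + 0
The gcd is 1. Working backward:
1 = 3 − 2
1 = −14 + 5·3
So 3·5 ≡ 1 (mod 14).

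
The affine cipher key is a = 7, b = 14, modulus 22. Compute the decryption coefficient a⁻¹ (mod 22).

Extended Euclidean algorithm:
22 = 3·7 + 1
7 = 7·1 + 0
The gcd is 1. Working backward:
1 = 22 − 3·7
Thus 7·(-3) ≡ 1 (mod 22); reducing, -3 mod 22 = 19.

19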